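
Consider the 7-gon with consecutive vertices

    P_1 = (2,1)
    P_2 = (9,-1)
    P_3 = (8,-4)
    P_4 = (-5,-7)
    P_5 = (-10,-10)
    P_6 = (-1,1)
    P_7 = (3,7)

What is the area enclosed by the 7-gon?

88

Apply the surveyor's formula: 2A = Σ (x_i·y_{i+1} − x_{i+1}·y_i), indices taken mod 7.
Σ = (-11) + (-28) + (-76) + (-20) + (-20) + (-10) + (-11) = -176
Area = |Σ|/2 = 88.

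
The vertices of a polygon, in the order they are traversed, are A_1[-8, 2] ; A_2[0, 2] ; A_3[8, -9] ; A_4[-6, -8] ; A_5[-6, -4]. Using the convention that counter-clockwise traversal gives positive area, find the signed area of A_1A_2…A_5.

-109

A_1→A_2: (-8)(2) − (0)(2) = -16
A_2→A_3: (0)(-9) − (8)(2) = -16
A_3→A_4: (8)(-8) − (-6)(-9) = -118
A_4→A_5: (-6)(-4) − (-6)(-8) = -24
A_5→A_1: (-6)(2) − (-8)(-4) = -44
Σ = -218
Signed area = Σ/2 = -109 (negative ⇒ clockwise traversal).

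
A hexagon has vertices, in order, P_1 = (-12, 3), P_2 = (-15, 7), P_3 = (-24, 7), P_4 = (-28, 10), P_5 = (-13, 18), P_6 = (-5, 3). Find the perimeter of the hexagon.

60

|P_1P_2| = √((-3)² + (4)²) = √25 = 5
|P_2P_3| = √((-9)² + (0)²) = √81 = 9
|P_3P_4| = √((-4)² + (3)²) = √25 = 5
|P_4P_5| = √((15)² + (8)²) = √289 = 17
|P_5P_6| = √((8)² + (-15)²) = √289 = 17
|P_6P_1| = √((-7)² + (0)²) = √49 = 7
Perimeter = 5 + 9 + 5 + 17 + 17 + 7 = 60.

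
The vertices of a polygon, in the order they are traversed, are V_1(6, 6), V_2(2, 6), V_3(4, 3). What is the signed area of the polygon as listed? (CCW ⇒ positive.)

6

Apply the surveyor's formula: 2A = Σ (x_i·y_{i+1} − x_{i+1}·y_i), indices taken mod 3.
Σ = (24) + (-18) + (6) = 12
Signed area = Σ/2 = 6 (positive ⇒ counter-clockwise traversal).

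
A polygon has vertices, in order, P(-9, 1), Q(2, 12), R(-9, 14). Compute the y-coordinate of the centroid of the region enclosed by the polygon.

9

Apply the surveyor's formula. First the cross-terms c_i = x_i·y_{i+1} − x_{i+1}·y_i:
  -110, 136, 117  ⇒  2A = 143, A = 71.5.
Then Σ (y_i + y_{i+1})·c_i = 3861, so ȳ = 3861 / (6·71.5) = 9.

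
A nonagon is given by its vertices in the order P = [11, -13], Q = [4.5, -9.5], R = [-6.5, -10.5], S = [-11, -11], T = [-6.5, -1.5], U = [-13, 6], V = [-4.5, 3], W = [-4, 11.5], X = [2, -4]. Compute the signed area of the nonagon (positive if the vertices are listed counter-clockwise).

-176.625

Apply the shoelace (surveyor's) formula: 2A = Σ (x_i·y_{i+1} − x_{i+1}·y_i), indices taken mod 9.
P→Q: (11)(-9.5) − (4.5)(-13) = -46
Q→R: (4.5)(-10.5) − (-6.5)(-9.5) = -109
R→S: (-6.5)(-11) − (-11)(-10.5) = -44
S→T: (-11)(-1.5) − (-6.5)(-11) = -55
T→U: (-6.5)(6) − (-13)(-1.5) = -58.5
U→V: (-13)(3) − (-4.5)(6) = -12
V→W: (-4.5)(11.5) − (-4)(3) = -39.75
W→X: (-4)(-4) − (2)(11.5) = -7
X→P: (2)(-13) − (11)(-4) = 18
Σ = -353.25
Signed area = Σ/2 = -176.625 (negative ⇒ clockwise traversal).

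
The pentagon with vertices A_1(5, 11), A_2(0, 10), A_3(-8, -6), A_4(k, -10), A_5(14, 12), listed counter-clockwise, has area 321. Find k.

11

Write out the shoelace sum; only the two edges meeting at A_4 involve k:
2·Area = [((-8)·(-10) − k·(-6)) + (k·12 − 14·(-10))] + 224
       = 18·k + 444 = 642
⇒ k = 11.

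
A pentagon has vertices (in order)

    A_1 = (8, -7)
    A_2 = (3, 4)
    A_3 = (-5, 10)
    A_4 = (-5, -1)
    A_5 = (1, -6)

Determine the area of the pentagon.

115

Apply the shoelace formula: 2A = Σ (x_i·y_{i+1} − x_{i+1}·y_i), indices taken mod 5.
Σ = (53) + (50) + (55) + (31) + (41) = 230
Area = |Σ|/2 = 115.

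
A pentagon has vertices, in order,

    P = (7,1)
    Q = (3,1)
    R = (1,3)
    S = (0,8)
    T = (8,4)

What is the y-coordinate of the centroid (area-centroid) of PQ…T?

Apply the surveyor's formula. First the cross-terms c_i = x_i·y_{i+1} − x_{i+1}·y_i:
  4, 8, 8, -64, -20  ⇒  2A = -64, A = -32.
Then Σ (y_i + y_{i+1})·c_i = -740, so ȳ = -740 / (6·(-32)) = 185/48.

185/48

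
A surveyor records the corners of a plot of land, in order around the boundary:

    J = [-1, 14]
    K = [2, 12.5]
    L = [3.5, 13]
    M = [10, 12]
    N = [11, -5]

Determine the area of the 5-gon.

89.625

Apply Gauss's area formula: 2A = Σ (x_i·y_{i+1} − x_{i+1}·y_i), indices taken mod 5.
Cross-terms: -40.5, -17.75, -88, -182, 149  ⇒  Σ = -179.25
Area = |Σ|/2 = 89.625.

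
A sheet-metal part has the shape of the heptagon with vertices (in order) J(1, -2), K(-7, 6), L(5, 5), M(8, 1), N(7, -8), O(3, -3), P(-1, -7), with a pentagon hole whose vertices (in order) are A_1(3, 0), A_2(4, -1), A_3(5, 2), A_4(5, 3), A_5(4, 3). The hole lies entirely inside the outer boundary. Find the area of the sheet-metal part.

Outer boundary:
Apply the shoelace (surveyor's) formula: 2A = Σ (x_i·y_{i+1} − x_{i+1}·y_i), indices taken mod 7.
J→K: (1)(6) − (-7)(-2) = -8
K→L: (-7)(5) − (5)(6) = -65
L→M: (5)(1) − (8)(5) = -35
M→N: (8)(-8) − (7)(1) = -71
N→O: (7)(-3) − (3)(-8) = 3
O→P: (3)(-7) − (-1)(-3) = -24
P→J: (-1)(-2) − (1)(-7) = 9
Σ = -191
Area = |Σ|/2 = 95.5.
Hole:
Apply Gauss's area formula: 2A = Σ (x_i·y_{i+1} − x_{i+1}·y_i), indices taken mod 5.
A_1→A_2: (3)(-1) − (4)(0) = -3
A_2→A_3: (4)(2) − (5)(-1) = 13
A_3→A_4: (5)(3) − (5)(2) = 5
A_4→A_5: (5)(3) − (4)(3) = 3
A_5→A_1: (4)(0) − (3)(3) = -9
Σ = 9
Area = |Σ|/2 = 4.5.
Net area = 95.5 − 4.5 = 91.

91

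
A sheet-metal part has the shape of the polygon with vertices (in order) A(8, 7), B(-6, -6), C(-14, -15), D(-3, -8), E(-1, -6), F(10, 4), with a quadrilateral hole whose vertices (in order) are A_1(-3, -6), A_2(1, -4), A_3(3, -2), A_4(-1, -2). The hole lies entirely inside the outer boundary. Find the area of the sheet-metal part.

Outer boundary:
Σ = (-6) + (6) + (67) + (10) + (56) + (38) = 171
Area = |Σ|/2 = 85.5.
Hole:
Σ = (18) + (10) + (-8) + (0) = 20
Area = |Σ|/2 = 10.
Net area = 85.5 − 10 = 75.5.

75.5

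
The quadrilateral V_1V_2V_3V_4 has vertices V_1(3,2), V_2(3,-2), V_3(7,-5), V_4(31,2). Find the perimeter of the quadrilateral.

|V_1V_2| = √((0)² + (-4)²) = √16 = 4
|V_2V_3| = √((4)² + (-3)²) = √25 = 5
|V_3V_4| = √((24)² + (7)²) = √625 = 25
|V_4V_1| = √((-28)² + (0)²) = √784 = 28
Perimeter = 4 + 5 + 25 + 28 = 62.

62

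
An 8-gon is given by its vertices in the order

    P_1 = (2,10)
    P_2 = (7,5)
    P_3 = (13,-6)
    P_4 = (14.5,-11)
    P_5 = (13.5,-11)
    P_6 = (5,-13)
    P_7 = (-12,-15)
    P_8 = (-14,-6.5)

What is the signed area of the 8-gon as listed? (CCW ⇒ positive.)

-422.25

Apply the shoelace (surveyor's) formula: 2A = Σ (x_i·y_{i+1} − x_{i+1}·y_i), indices taken mod 8.
Cross-terms: -60, -107, -56, -11, -120.5, -231, -132, -127  ⇒  Σ = -844.5
Signed area = Σ/2 = -422.25 (negative ⇒ clockwise traversal).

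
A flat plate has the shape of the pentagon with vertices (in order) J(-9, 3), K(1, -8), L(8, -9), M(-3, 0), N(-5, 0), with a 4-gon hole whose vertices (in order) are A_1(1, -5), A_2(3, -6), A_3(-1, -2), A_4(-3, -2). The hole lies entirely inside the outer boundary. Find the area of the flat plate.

36

Outer boundary:
Apply the shoelace (surveyor's) formula: 2A = Σ (x_i·y_{i+1} − x_{i+1}·y_i), indices taken mod 5.
Cross-terms: 69, 55, -27, 0, -15  ⇒  Σ = 82
Area = |Σ|/2 = 41.
Hole:
Apply the shoelace (surveyor's) formula: 2A = Σ (x_i·y_{i+1} − x_{i+1}·y_i), indices taken mod 4.
Σ = (9) + (-12) + (-4) + (17) = 10
Area = |Σ|/2 = 5.
Net area = 41 − 5 = 36.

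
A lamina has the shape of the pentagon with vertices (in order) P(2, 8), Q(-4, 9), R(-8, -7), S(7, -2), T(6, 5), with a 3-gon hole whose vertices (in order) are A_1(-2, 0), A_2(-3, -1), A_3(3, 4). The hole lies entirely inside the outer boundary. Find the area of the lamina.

Outer boundary:
Apply Gauss's area formula: 2A = Σ (x_i·y_{i+1} − x_{i+1}·y_i), indices taken mod 5.
Σ = (50) + (100) + (65) + (47) + (38) = 300
Area = |Σ|/2 = 150.
Hole:
Apply the surveyor's formula: 2A = Σ (x_i·y_{i+1} − x_{i+1}·y_i), indices taken mod 3.
Cross-terms: 2, -9, 8  ⇒  Σ = 1
Area = |Σ|/2 = 0.5.
Net area = 150 − 0.5 = 149.5.

149.5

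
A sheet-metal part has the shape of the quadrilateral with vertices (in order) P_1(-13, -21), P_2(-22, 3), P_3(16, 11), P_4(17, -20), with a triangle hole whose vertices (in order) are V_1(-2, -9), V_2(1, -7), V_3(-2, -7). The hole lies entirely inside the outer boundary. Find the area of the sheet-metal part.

Outer boundary:
Apply Gauss's area formula: 2A = Σ (x_i·y_{i+1} − x_{i+1}·y_i), indices taken mod 4.
P_1→P_2: (-13)(3) − (-22)(-21) = -501
P_2→P_3: (-22)(11) − (16)(3) = -290
P_3→P_4: (16)(-20) − (17)(11) = -507
P_4→P_1: (17)(-21) − (-13)(-20) = -617
Σ = -1915
Area = |Σ|/2 = 957.5.
Hole:
Apply the surveyor's formula: 2A = Σ (x_i·y_{i+1} − x_{i+1}·y_i), indices taken mod 3.
Cross-terms: 23, -21, 4  ⇒  Σ = 6
Area = |Σ|/2 = 3.
Net area = 957.5 − 3 = 954.5.

954.5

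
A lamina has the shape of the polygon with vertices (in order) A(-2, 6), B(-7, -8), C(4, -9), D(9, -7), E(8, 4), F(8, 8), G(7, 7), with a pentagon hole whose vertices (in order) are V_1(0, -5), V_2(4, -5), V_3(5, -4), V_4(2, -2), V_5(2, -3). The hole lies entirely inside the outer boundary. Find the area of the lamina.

185.5

Outer boundary:
Cross-terms: 58, 95, 53, 92, 32, 0, 56  ⇒  Σ = 386
Area = |Σ|/2 = 193.
Hole:
Apply the surveyor's formula: 2A = Σ (x_i·y_{i+1} − x_{i+1}·y_i), indices taken mod 5.
Σ = (20) + (9) + (-2) + (-2) + (-10) = 15
Area = |Σ|/2 = 7.5.
Net area = 193 − 7.5 = 185.5.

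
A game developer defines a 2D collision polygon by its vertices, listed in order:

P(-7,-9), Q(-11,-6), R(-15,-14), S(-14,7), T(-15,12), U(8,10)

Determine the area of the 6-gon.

302.5

Cross-terms: -57, 64, -301, -63, -246, -2  ⇒  Σ = -605
Area = |Σ|/2 = 302.5.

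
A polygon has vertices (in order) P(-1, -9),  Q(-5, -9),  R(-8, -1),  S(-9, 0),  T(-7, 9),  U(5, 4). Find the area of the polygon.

Apply the surveyor's formula: 2A = Σ (x_i·y_{i+1} − x_{i+1}·y_i), indices taken mod 6.
Σ = (-36) + (-67) + (-9) + (-81) + (-73) + (-41) = -307
Area = |Σ|/2 = 153.5.

153.5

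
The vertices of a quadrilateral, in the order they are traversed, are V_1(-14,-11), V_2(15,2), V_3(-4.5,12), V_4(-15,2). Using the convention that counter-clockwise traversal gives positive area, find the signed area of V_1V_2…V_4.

Σ = (137) + (189) + (171) + (193) = 690
Signed area = Σ/2 = 345 (positive ⇒ counter-clockwise traversal).

345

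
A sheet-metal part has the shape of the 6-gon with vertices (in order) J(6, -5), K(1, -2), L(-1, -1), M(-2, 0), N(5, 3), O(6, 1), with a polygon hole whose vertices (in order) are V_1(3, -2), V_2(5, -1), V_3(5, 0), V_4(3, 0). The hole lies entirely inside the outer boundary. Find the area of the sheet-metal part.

Outer boundary:
Cross-terms: -7, -3, -2, -6, -13, -36  ⇒  Σ = -67
Area = |Σ|/2 = 33.5.
Hole:
Apply the surveyor's formula: 2A = Σ (x_i·y_{i+1} − x_{i+1}·y_i), indices taken mod 4.
Σ = (7) + (5) + (0) + (-6) = 6
Area = |Σ|/2 = 3.
Net area = 33.5 − 3 = 30.5.

30.5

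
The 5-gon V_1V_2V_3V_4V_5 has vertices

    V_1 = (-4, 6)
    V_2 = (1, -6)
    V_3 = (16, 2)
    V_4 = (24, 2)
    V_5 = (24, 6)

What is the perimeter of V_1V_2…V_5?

|V_1V_2| = √((5)² + (-12)²) = √169 = 13
|V_2V_3| = √((15)² + (8)²) = √289 = 17
|V_3V_4| = √((8)² + (0)²) = √64 = 8
|V_4V_5| = √((0)² + (4)²) = √16 = 4
|V_5V_1| = √((-28)² + (0)²) = √784 = 28
Perimeter = 13 + 17 + 8 + 4 + 28 = 70.

70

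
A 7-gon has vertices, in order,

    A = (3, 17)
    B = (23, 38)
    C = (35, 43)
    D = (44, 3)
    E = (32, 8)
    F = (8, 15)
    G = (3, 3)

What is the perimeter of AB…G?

|AB| = √((20)² + (21)²) = √841 = 29
|BC| = √((12)² + (5)²) = √169 = 13
|CD| = √((9)² + (-40)²) = √1681 = 41
|DE| = √((-12)² + (5)²) = √169 = 13
|EF| = √((-24)² + (7)²) = √625 = 25
|FG| = √((-5)² + (-12)²) = √169 = 13
|GA| = √((0)² + (14)²) = √196 = 14
Perimeter = 29 + 13 + 41 + 13 + 25 + 13 + 14 = 148.

148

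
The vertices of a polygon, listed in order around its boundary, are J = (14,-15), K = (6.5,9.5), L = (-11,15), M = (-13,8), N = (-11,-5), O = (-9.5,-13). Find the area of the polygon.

556.25

Σ = (230.5) + (202) + (107) + (153) + (95.5) + (324.5) = 1112.5
Area = |Σ|/2 = 556.25.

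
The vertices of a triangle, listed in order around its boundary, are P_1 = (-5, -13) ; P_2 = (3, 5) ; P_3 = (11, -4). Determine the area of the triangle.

108

Apply the shoelace (surveyor's) formula: 2A = Σ (x_i·y_{i+1} − x_{i+1}·y_i), indices taken mod 3.
Σ = (14) + (-67) + (-163) = -216
Area = |Σ|/2 = 108.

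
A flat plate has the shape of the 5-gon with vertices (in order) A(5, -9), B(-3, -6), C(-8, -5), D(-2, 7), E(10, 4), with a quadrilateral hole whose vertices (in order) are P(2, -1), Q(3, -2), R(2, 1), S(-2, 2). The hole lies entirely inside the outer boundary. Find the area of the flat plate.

Outer boundary:
Apply the shoelace formula: 2A = Σ (x_i·y_{i+1} − x_{i+1}·y_i), indices taken mod 5.
A→B: (5)(-6) − (-3)(-9) = -57
B→C: (-3)(-5) − (-8)(-6) = -33
C→D: (-8)(7) − (-2)(-5) = -66
D→E: (-2)(4) − (10)(7) = -78
E→A: (10)(-9) − (5)(4) = -110
Σ = -344
Area = |Σ|/2 = 172.
Hole:
Cross-terms: -1, 7, 6, -2  ⇒  Σ = 10
Area = |Σ|/2 = 5.
Net area = 172 − 5 = 167.

167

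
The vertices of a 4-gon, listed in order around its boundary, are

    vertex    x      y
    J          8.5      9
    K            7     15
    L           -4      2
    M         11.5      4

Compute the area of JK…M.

Σ = (64.5) + (74) + (-39) + (69.5) = 169
Area = |Σ|/2 = 84.5.

84.5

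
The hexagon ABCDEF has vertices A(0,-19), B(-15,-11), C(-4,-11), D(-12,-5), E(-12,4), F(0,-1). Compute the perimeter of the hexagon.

78

|AB| = √((-15)² + (8)²) = √289 = 17
|BC| = √((11)² + (0)²) = √121 = 11
|CD| = √((-8)² + (6)²) = √100 = 10
|DE| = √((0)² + (9)²) = √81 = 9
|EF| = √((12)² + (-5)²) = √169 = 13
|FA| = √((0)² + (-18)²) = √324 = 18
Perimeter = 17 + 11 + 10 + 9 + 13 + 18 = 78.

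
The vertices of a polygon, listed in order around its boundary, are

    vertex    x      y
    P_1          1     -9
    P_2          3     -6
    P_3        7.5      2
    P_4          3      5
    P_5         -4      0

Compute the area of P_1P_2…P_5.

Apply Gauss's area formula: 2A = Σ (x_i·y_{i+1} − x_{i+1}·y_i), indices taken mod 5.
P_1→P_2: (1)(-6) − (3)(-9) = 21
P_2→P_3: (3)(2) − (7.5)(-6) = 51
P_3→P_4: (7.5)(5) − (3)(2) = 31.5
P_4→P_5: (3)(0) − (-4)(5) = 20
P_5→P_1: (-4)(-9) − (1)(0) = 36
Σ = 159.5
Area = |Σ|/2 = 79.75.

79.75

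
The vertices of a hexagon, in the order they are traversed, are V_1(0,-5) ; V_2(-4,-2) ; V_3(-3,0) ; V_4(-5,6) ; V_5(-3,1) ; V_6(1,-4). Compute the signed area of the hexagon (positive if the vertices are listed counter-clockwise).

-12.5

Apply the shoelace (surveyor's) formula: 2A = Σ (x_i·y_{i+1} − x_{i+1}·y_i), indices taken mod 6.
Cross-terms: -20, -6, -18, 13, 11, -5  ⇒  Σ = -25
Signed area = Σ/2 = -12.5 (negative ⇒ clockwise traversal).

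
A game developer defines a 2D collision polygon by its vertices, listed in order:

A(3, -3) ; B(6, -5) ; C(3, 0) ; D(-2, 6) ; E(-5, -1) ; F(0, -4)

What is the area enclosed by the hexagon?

50

Apply the shoelace formula: 2A = Σ (x_i·y_{i+1} − x_{i+1}·y_i), indices taken mod 6.
A→B: (3)(-5) − (6)(-3) = 3
B→C: (6)(0) − (3)(-5) = 15
C→D: (3)(6) − (-2)(0) = 18
D→E: (-2)(-1) − (-5)(6) = 32
E→F: (-5)(-4) − (0)(-1) = 20
F→A: (0)(-3) − (3)(-4) = 12
Σ = 100
Area = |Σ|/2 = 50.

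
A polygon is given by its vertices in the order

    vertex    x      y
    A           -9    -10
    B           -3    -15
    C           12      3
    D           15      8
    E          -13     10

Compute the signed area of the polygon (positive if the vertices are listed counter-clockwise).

400.5

Cross-terms: 105, 171, 51, 254, 220  ⇒  Σ = 801
Signed area = Σ/2 = 400.5 (positive ⇒ counter-clockwise traversal).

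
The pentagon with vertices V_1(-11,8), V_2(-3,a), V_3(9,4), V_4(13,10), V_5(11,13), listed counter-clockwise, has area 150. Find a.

The doubled signed area Σ (x_i y_{i+1} − x_{i+1} y_i) is linear in a.
With a=0 it equals 340; the coefficient of a is -20 (from the two edges through V_2).
So -20·a + 340 = 2·150 = 300 ⇒ a = 2.

2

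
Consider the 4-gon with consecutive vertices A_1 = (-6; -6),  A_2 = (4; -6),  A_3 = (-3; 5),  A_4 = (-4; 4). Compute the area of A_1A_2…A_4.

Apply the shoelace (surveyor's) formula: 2A = Σ (x_i·y_{i+1} − x_{i+1}·y_i), indices taken mod 4.
A_1→A_2: (-6)(-6) − (4)(-6) = 60
A_2→A_3: (4)(5) − (-3)(-6) = 2
A_3→A_4: (-3)(4) − (-4)(5) = 8
A_4→A_1: (-4)(-6) − (-6)(4) = 48
Σ = 118
Area = |Σ|/2 = 59.

59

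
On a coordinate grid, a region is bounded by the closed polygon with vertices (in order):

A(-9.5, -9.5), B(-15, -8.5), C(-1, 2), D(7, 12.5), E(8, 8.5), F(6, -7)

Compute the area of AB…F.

198.875

Apply Gauss's area formula: 2A = Σ (x_i·y_{i+1} − x_{i+1}·y_i), indices taken mod 6.
Cross-terms: -61.75, -38.5, -26.5, -40.5, -107, -123.5  ⇒  Σ = -397.75
Area = |Σ|/2 = 198.875.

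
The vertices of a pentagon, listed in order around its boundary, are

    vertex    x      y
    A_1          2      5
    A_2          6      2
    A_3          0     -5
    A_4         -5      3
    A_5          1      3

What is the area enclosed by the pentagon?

Σ = (-26) + (-30) + (-25) + (-18) + (-1) = -100
Area = |Σ|/2 = 50.

50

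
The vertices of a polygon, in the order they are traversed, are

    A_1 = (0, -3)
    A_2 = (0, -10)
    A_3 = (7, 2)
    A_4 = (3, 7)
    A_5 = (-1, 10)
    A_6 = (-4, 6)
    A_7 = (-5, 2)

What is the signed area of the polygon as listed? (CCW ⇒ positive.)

A_1→A_2: (0)(-10) − (0)(-3) = 0
A_2→A_3: (0)(2) − (7)(-10) = 70
A_3→A_4: (7)(7) − (3)(2) = 43
A_4→A_5: (3)(10) − (-1)(7) = 37
A_5→A_6: (-1)(6) − (-4)(10) = 34
A_6→A_7: (-4)(2) − (-5)(6) = 22
A_7→A_1: (-5)(-3) − (0)(2) = 15
Σ = 221
Signed area = Σ/2 = 110.5 (positive ⇒ counter-clockwise traversal).

110.5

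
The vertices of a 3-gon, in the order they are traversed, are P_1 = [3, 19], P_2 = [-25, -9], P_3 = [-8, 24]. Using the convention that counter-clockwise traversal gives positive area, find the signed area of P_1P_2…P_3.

P_1→P_2: (3)(-9) − (-25)(19) = 448
P_2→P_3: (-25)(24) − (-8)(-9) = -672
P_3→P_1: (-8)(19) − (3)(24) = -224
Σ = -448
Signed area = Σ/2 = -224 (negative ⇒ clockwise traversal).

-224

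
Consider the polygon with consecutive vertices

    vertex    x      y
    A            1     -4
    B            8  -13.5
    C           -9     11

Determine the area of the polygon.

Apply the shoelace formula: 2A = Σ (x_i·y_{i+1} − x_{i+1}·y_i), indices taken mod 3.
Cross-terms: 18.5, -33.5, 25  ⇒  Σ = 10
Area = |Σ|/2 = 5.

5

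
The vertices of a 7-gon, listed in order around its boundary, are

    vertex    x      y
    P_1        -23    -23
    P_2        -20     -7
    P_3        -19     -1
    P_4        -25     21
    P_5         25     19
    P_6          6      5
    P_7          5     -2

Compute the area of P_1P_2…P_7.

1011.5

Apply the shoelace formula: 2A = Σ (x_i·y_{i+1} − x_{i+1}·y_i), indices taken mod 7.
Σ = (-299) + (-113) + (-424) + (-1000) + (11) + (-37) + (-161) = -2023
Area = |Σ|/2 = 1011.5.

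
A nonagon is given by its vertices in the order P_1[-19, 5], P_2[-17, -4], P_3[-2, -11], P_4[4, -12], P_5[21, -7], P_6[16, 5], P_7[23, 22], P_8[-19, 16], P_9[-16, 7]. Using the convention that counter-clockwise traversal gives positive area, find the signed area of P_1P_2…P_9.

1024

Apply the surveyor's formula: 2A = Σ (x_i·y_{i+1} − x_{i+1}·y_i), indices taken mod 9.
P_1→P_2: (-19)(-4) − (-17)(5) = 161
P_2→P_3: (-17)(-11) − (-2)(-4) = 179
P_3→P_4: (-2)(-12) − (4)(-11) = 68
P_4→P_5: (4)(-7) − (21)(-12) = 224
P_5→P_6: (21)(5) − (16)(-7) = 217
P_6→P_7: (16)(22) − (23)(5) = 237
P_7→P_8: (23)(16) − (-19)(22) = 786
P_8→P_9: (-19)(7) − (-16)(16) = 123
P_9→P_1: (-16)(5) − (-19)(7) = 53
Σ = 2048
Signed area = Σ/2 = 1024 (positive ⇒ counter-clockwise traversal).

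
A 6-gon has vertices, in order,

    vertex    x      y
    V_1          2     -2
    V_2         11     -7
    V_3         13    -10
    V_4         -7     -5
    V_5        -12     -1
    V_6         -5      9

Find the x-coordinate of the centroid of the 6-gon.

Apply the shoelace formula. First the cross-terms c_i = x_i·y_{i+1} − x_{i+1}·y_i:
  8, -19, -135, -53, -113, -8  ⇒  2A = -320, A = -160.
Then Σ (x_i + x_{i+1})·c_i = 1790, so x̄ = 1790 / (6·(-160)) = -179/96.

-179/96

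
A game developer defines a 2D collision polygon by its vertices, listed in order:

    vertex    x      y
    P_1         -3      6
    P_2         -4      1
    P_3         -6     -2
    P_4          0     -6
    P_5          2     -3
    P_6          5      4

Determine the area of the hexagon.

74

P_1→P_2: (-3)(1) − (-4)(6) = 21
P_2→P_3: (-4)(-2) − (-6)(1) = 14
P_3→P_4: (-6)(-6) − (0)(-2) = 36
P_4→P_5: (0)(-3) − (2)(-6) = 12
P_5→P_6: (2)(4) − (5)(-3) = 23
P_6→P_1: (5)(6) − (-3)(4) = 42
Σ = 148
Area = |Σ|/2 = 74.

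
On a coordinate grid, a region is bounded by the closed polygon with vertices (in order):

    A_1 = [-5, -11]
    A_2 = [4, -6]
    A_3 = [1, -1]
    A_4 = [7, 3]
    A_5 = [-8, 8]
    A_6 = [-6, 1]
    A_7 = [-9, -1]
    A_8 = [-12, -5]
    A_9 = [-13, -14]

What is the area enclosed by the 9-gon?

215

Apply the surveyor's formula: 2A = Σ (x_i·y_{i+1} − x_{i+1}·y_i), indices taken mod 9.
A_1→A_2: (-5)(-6) − (4)(-11) = 74
A_2→A_3: (4)(-1) − (1)(-6) = 2
A_3→A_4: (1)(3) − (7)(-1) = 10
A_4→A_5: (7)(8) − (-8)(3) = 80
A_5→A_6: (-8)(1) − (-6)(8) = 40
A_6→A_7: (-6)(-1) − (-9)(1) = 15
A_7→A_8: (-9)(-5) − (-12)(-1) = 33
A_8→A_9: (-12)(-14) − (-13)(-5) = 103
A_9→A_1: (-13)(-11) − (-5)(-14) = 73
Σ = 430
Area = |Σ|/2 = 215.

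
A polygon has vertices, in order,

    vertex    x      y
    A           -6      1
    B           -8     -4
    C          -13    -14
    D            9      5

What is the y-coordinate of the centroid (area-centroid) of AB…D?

-497/192

Apply the surveyor's formula. First the cross-terms c_i = x_i·y_{i+1} − x_{i+1}·y_i:
  32, 60, 61, 39  ⇒  2A = 192, A = 96.
Then Σ (y_i + y_{i+1})·c_i = -1491, so ȳ = -1491 / (6·96) = -497/192.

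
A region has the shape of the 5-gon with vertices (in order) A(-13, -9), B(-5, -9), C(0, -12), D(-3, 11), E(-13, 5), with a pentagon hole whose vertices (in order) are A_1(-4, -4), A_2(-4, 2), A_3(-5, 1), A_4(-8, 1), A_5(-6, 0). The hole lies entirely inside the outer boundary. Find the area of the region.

195.5

Outer boundary:
Apply the shoelace (surveyor's) formula: 2A = Σ (x_i·y_{i+1} − x_{i+1}·y_i), indices taken mod 5.
Σ = (72) + (60) + (-36) + (128) + (182) = 406
Area = |Σ|/2 = 203.
Hole:
Σ = (-24) + (6) + (3) + (6) + (24) = 15
Area = |Σ|/2 = 7.5.
Net area = 203 − 7.5 = 195.5.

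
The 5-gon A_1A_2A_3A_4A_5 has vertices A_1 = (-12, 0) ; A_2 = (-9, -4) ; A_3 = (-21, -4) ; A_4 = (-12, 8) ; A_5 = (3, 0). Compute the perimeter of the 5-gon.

|A_1A_2| = √((3)² + (-4)²) = √25 = 5
|A_2A_3| = √((-12)² + (0)²) = √144 = 12
|A_3A_4| = √((9)² + (12)²) = √225 = 15
|A_4A_5| = √((15)² + (-8)²) = √289 = 17
|A_5A_1| = √((-15)² + (0)²) = √225 = 15
Perimeter = 5 + 12 + 15 + 17 + 15 = 64.

64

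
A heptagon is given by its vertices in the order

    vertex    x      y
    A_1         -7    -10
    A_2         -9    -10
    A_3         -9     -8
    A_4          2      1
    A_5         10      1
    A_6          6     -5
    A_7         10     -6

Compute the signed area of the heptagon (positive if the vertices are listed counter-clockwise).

A_1→A_2: (-7)(-10) − (-9)(-10) = -20
A_2→A_3: (-9)(-8) − (-9)(-10) = -18
A_3→A_4: (-9)(1) − (2)(-8) = 7
A_4→A_5: (2)(1) − (10)(1) = -8
A_5→A_6: (10)(-5) − (6)(1) = -56
A_6→A_7: (6)(-6) − (10)(-5) = 14
A_7→A_1: (10)(-10) − (-7)(-6) = -142
Σ = -223
Signed area = Σ/2 = -111.5 (negative ⇒ clockwise traversal).

-111.5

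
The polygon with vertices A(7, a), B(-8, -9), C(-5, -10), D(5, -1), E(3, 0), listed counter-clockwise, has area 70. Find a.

10

The doubled signed area Σ (x_i y_{i+1} − x_{i+1} y_i) is linear in a.
With a=0 it equals 30; the coefficient of a is 11 (from the two edges through A).
So 11·a + 30 = 2·70 = 140 ⇒ a = 10.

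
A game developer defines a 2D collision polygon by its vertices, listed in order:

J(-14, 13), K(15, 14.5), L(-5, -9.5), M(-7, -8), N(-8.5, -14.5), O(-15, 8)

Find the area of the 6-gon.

414.75

Apply the shoelace formula: 2A = Σ (x_i·y_{i+1} − x_{i+1}·y_i), indices taken mod 6.
Cross-terms: -398, -70, -26.5, 33.5, -285.5, -83  ⇒  Σ = -829.5
Area = |Σ|/2 = 414.75.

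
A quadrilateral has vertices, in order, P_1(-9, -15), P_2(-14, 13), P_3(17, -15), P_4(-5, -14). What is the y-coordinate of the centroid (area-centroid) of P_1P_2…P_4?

Apply the shoelace formula. First the cross-terms c_i = x_i·y_{i+1} − x_{i+1}·y_i:
  -327, -11, -313, -51  ⇒  2A = -702, A = -351.
Then Σ (y_i + y_{i+1})·c_i = 11232, so ȳ = 11232 / (6·(-351)) = -16/3.

-16/3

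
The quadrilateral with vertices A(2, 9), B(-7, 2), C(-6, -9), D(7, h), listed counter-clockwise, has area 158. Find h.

-6

The doubled signed area Σ (x_i y_{i+1} − x_{i+1} y_i) is linear in h.
With h=0 it equals 268; the coefficient of h is -8 (from the two edges through D).
So -8·h + 268 = 2·158 = 316 ⇒ h = -6.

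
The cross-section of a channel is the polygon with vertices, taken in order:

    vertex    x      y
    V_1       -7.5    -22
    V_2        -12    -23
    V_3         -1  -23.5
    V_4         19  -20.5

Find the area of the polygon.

Apply Gauss's area formula: 2A = Σ (x_i·y_{i+1} − x_{i+1}·y_i), indices taken mod 4.
Cross-terms: -91.5, 259, 467, -571.75  ⇒  Σ = 62.75
Area = |Σ|/2 = 31.375.

31.375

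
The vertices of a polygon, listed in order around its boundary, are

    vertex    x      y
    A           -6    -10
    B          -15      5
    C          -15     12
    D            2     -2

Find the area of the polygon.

155.5

Σ = (-180) + (-105) + (6) + (-32) = -311
Area = |Σ|/2 = 155.5.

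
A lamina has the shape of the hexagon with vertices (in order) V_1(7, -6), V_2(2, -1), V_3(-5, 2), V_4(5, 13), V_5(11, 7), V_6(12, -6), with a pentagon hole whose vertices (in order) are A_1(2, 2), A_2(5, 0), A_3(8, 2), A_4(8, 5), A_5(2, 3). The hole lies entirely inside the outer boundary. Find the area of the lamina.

161.5

Outer boundary:
Cross-terms: 5, -1, -75, -108, -150, -30  ⇒  Σ = -359
Area = |Σ|/2 = 179.5.
Hole:
Apply the shoelace formula: 2A = Σ (x_i·y_{i+1} − x_{i+1}·y_i), indices taken mod 5.
Σ = (-10) + (10) + (24) + (14) + (-2) = 36
Area = |Σ|/2 = 18.
Net area = 179.5 − 18 = 161.5.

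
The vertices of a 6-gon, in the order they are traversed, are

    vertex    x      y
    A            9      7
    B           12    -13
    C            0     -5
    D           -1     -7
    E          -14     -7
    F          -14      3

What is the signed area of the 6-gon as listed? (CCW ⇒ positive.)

Apply the surveyor's formula: 2A = Σ (x_i·y_{i+1} − x_{i+1}·y_i), indices taken mod 6.
Σ = (-201) + (-60) + (-5) + (-91) + (-140) + (-125) = -622
Signed area = Σ/2 = -311 (negative ⇒ clockwise traversal).

-311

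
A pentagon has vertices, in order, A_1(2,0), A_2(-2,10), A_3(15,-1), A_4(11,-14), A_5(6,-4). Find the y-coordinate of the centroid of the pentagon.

-367/279

Apply the shoelace (surveyor's) formula. First the cross-terms c_i = x_i·y_{i+1} − x_{i+1}·y_i:
  20, -148, -199, 40, 8  ⇒  2A = -279, A = -139.5.
Then Σ (y_i + y_{i+1})·c_i = 1101, so ȳ = 1101 / (6·(-139.5)) = -367/279.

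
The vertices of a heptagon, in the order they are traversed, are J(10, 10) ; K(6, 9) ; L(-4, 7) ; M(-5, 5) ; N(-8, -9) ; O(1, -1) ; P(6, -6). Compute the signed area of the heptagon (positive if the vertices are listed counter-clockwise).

Apply Gauss's area formula: 2A = Σ (x_i·y_{i+1} − x_{i+1}·y_i), indices taken mod 7.
Σ = (30) + (78) + (15) + (85) + (17) + (0) + (120) = 345
Signed area = Σ/2 = 172.5 (positive ⇒ counter-clockwise traversal).

172.5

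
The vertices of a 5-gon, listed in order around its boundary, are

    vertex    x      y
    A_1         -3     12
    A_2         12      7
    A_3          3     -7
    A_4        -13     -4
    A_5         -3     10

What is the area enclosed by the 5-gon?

260.5

Apply Gauss's area formula: 2A = Σ (x_i·y_{i+1} − x_{i+1}·y_i), indices taken mod 5.
A_1→A_2: (-3)(7) − (12)(12) = -165
A_2→A_3: (12)(-7) − (3)(7) = -105
A_3→A_4: (3)(-4) − (-13)(-7) = -103
A_4→A_5: (-13)(10) − (-3)(-4) = -142
A_5→A_1: (-3)(12) − (-3)(10) = -6
Σ = -521
Area = |Σ|/2 = 260.5.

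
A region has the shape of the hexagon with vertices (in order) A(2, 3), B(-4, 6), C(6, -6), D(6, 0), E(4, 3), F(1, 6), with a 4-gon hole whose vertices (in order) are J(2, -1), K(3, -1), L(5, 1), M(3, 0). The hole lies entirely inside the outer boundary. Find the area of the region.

Outer boundary:
A→B: (2)(6) − (-4)(3) = 24
B→C: (-4)(-6) − (6)(6) = -12
C→D: (6)(0) − (6)(-6) = 36
D→E: (6)(3) − (4)(0) = 18
E→F: (4)(6) − (1)(3) = 21
F→A: (1)(3) − (2)(6) = -9
Σ = 78
Area = |Σ|/2 = 39.
Hole:
Apply Gauss's area formula: 2A = Σ (x_i·y_{i+1} − x_{i+1}·y_i), indices taken mod 4.
Cross-terms: 1, 8, -3, -3  ⇒  Σ = 3
Area = |Σ|/2 = 1.5.
Net area = 39 − 1.5 = 37.5.

37.5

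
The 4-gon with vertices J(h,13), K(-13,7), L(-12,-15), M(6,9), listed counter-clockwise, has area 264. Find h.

-10

Write out the shoelace sum; only the two edges meeting at J involve h:
2·Area = [(6·13 − h·9) + (h·7 − (-13)·13)] + 261
       = -2·h + 508 = 528
⇒ h = -10.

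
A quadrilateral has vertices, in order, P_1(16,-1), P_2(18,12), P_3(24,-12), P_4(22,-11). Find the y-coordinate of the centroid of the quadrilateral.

-1.1

Apply the shoelace (surveyor's) formula. First the cross-terms c_i = x_i·y_{i+1} − x_{i+1}·y_i:
  210, -504, 0, 154  ⇒  2A = -140, A = -70.
Then Σ (y_i + y_{i+1})·c_i = 462, so ȳ = 462 / (6·(-70)) = -1.1.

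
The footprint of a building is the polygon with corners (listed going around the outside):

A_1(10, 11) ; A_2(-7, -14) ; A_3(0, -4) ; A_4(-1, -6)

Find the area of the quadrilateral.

5

Apply Gauss's area formula: 2A = Σ (x_i·y_{i+1} − x_{i+1}·y_i), indices taken mod 4.
Σ = (-63) + (28) + (-4) + (49) = 10
Area = |Σ|/2 = 5.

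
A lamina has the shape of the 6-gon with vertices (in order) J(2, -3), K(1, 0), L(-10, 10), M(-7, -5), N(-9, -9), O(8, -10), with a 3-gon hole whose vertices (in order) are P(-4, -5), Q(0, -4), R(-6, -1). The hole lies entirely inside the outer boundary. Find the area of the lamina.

145.5

Outer boundary:
Σ = (3) + (10) + (120) + (18) + (162) + (-4) = 309
Area = |Σ|/2 = 154.5.
Hole:
Apply Gauss's area formula: 2A = Σ (x_i·y_{i+1} − x_{i+1}·y_i), indices taken mod 3.
Σ = (16) + (-24) + (26) = 18
Area = |Σ|/2 = 9.
Net area = 154.5 − 9 = 145.5.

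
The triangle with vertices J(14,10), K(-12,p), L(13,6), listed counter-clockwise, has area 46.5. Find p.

The doubled signed area Σ (x_i y_{i+1} − x_{i+1} y_i) is linear in p.
With p=0 it equals 94; the coefficient of p is 1 (from the two edges through K).
So 1·p + 94 = 2·46.5 = 93 ⇒ p = -1.

-1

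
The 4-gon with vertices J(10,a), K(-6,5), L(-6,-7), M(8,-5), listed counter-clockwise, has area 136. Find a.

1

Write out the shoelace sum; only the two edges meeting at J involve a:
2·Area = [(8·a − 10·(-5)) + (10·5 − (-6)·a)] + 158
       = 14·a + 258 = 272
⇒ a = 1.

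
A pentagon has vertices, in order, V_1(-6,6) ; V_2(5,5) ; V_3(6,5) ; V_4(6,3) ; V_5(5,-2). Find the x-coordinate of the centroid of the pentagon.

Apply Gauss's area formula. First the cross-terms c_i = x_i·y_{i+1} − x_{i+1}·y_i:
  -60, -5, -12, -27, 18  ⇒  2A = -86, A = -43.
Then Σ (x_i + x_{i+1})·c_i = -454, so x̄ = -454 / (6·(-43)) = 227/129.

227/129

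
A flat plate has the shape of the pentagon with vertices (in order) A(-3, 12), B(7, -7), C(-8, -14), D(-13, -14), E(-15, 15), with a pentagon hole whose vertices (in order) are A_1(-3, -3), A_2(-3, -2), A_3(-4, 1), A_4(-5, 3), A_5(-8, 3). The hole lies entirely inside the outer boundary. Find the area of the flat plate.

403

Outer boundary:
Cross-terms: -63, -154, -70, -405, -135  ⇒  Σ = -827
Area = |Σ|/2 = 413.5.
Hole:
Apply the shoelace formula: 2A = Σ (x_i·y_{i+1} − x_{i+1}·y_i), indices taken mod 5.
Cross-terms: -3, -11, -7, 9, 33  ⇒  Σ = 21
Area = |Σ|/2 = 10.5.
Net area = 413.5 − 10.5 = 403.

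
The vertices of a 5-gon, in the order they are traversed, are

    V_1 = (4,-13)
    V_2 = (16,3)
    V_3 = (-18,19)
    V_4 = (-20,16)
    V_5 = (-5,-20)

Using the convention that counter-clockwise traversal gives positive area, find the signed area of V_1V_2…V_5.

647.5

Apply the shoelace (surveyor's) formula: 2A = Σ (x_i·y_{i+1} − x_{i+1}·y_i), indices taken mod 5.
V_1→V_2: (4)(3) − (16)(-13) = 220
V_2→V_3: (16)(19) − (-18)(3) = 358
V_3→V_4: (-18)(16) − (-20)(19) = 92
V_4→V_5: (-20)(-20) − (-5)(16) = 480
V_5→V_1: (-5)(-13) − (4)(-20) = 145
Σ = 1295
Signed area = Σ/2 = 647.5 (positive ⇒ counter-clockwise traversal).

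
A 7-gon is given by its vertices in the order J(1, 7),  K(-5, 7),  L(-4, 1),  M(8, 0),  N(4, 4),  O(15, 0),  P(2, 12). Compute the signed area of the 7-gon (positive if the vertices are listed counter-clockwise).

105.5

Apply the shoelace formula: 2A = Σ (x_i·y_{i+1} − x_{i+1}·y_i), indices taken mod 7.
Σ = (42) + (23) + (-8) + (32) + (-60) + (180) + (2) = 211
Signed area = Σ/2 = 105.5 (positive ⇒ counter-clockwise traversal).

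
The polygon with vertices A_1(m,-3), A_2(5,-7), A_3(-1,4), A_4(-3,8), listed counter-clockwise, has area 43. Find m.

-3

Write out the shoelace sum; only the two edges meeting at A_1 involve m:
2·Area = [((-3)·(-3) − m·8) + (m·(-7) − 5·(-3))] + 17
       = -15·m + 41 = 86
⇒ m = -3.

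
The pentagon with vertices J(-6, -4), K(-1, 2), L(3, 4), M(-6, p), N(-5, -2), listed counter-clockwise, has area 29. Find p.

5

Write out the shoelace sum; only the two edges meeting at M involve p:
2·Area = [(3·p − (-6)·4) + ((-6)·(-2) − (-5)·p)] + -18
       = 8·p + 18 = 58
⇒ p = 5.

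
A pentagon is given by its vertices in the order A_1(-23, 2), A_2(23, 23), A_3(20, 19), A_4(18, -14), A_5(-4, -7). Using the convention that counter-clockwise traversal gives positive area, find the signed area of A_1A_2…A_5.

Apply Gauss's area formula: 2A = Σ (x_i·y_{i+1} − x_{i+1}·y_i), indices taken mod 5.
Σ = (-575) + (-23) + (-622) + (-182) + (-169) = -1571
Signed area = Σ/2 = -785.5 (negative ⇒ clockwise traversal).

-785.5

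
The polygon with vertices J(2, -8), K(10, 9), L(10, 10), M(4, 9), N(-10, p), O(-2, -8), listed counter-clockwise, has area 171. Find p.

-3

The doubled signed area Σ (x_i y_{i+1} − x_{i+1} y_i) is linear in p.
With p=0 it equals 360; the coefficient of p is 6 (from the two edges through N).
So 6·p + 360 = 2·171 = 342 ⇒ p = -3.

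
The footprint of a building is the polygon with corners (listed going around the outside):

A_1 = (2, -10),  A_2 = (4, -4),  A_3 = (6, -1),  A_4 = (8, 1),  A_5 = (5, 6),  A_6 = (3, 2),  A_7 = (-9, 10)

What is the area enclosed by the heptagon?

Σ = (32) + (20) + (14) + (43) + (-8) + (48) + (70) = 219
Area = |Σ|/2 = 109.5.

109.5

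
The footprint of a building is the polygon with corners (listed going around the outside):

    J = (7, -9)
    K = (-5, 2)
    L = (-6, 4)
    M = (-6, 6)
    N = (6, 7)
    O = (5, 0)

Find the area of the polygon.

104.5

Apply Gauss's area formula: 2A = Σ (x_i·y_{i+1} − x_{i+1}·y_i), indices taken mod 6.
Σ = (-31) + (-8) + (-12) + (-78) + (-35) + (-45) = -209
Area = |Σ|/2 = 104.5.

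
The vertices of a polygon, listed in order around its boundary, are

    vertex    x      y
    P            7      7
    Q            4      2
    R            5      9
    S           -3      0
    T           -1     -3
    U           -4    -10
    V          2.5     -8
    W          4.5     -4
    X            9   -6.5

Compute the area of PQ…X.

122.125

Apply the surveyor's formula: 2A = Σ (x_i·y_{i+1} − x_{i+1}·y_i), indices taken mod 9.
Σ = (-14) + (26) + (27) + (9) + (-2) + (57) + (26) + (6.75) + (108.5) = 244.25
Area = |Σ|/2 = 122.125.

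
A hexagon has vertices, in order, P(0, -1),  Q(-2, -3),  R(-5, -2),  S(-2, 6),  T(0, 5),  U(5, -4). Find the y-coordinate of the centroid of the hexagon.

61/87

Apply the shoelace (surveyor's) formula. First the cross-terms c_i = x_i·y_{i+1} − x_{i+1}·y_i:
  -2, -11, -34, -10, -25, -5  ⇒  2A = -87, A = -43.5.
Then Σ (y_i + y_{i+1})·c_i = -183, so ȳ = -183 / (6·(-43.5)) = 61/87.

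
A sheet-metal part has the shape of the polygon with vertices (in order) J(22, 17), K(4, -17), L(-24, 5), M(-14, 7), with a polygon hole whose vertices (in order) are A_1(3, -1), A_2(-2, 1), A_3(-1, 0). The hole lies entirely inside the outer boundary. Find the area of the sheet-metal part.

Outer boundary:
Apply Gauss's area formula: 2A = Σ (x_i·y_{i+1} − x_{i+1}·y_i), indices taken mod 4.
Σ = (-442) + (-388) + (-98) + (-392) = -1320
Area = |Σ|/2 = 660.
Hole:
Σ = (1) + (1) + (1) = 3
Area = |Σ|/2 = 1.5.
Net area = 660 − 1.5 = 658.5.

658.5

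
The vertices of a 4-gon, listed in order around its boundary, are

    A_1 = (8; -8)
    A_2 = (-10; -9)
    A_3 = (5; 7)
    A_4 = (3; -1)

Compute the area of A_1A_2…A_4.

109.5

Apply the surveyor's formula: 2A = Σ (x_i·y_{i+1} − x_{i+1}·y_i), indices taken mod 4.
Cross-terms: -152, -25, -26, -16  ⇒  Σ = -219
Area = |Σ|/2 = 109.5.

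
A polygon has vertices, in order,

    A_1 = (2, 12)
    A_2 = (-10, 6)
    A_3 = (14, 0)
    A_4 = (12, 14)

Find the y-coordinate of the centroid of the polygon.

106/15

Apply the shoelace (surveyor's) formula. First the cross-terms c_i = x_i·y_{i+1} − x_{i+1}·y_i:
  132, -84, 196, 116  ⇒  2A = 360, A = 180.
Then Σ (y_i + y_{i+1})·c_i = 7632, so ȳ = 7632 / (6·180) = 106/15.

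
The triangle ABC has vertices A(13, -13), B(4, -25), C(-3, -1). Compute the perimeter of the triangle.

60

|AB| = √((-9)² + (-12)²) = √225 = 15
|BC| = √((-7)² + (24)²) = √625 = 25
|CA| = √((16)² + (-12)²) = √400 = 20
Perimeter = 15 + 25 + 20 = 60.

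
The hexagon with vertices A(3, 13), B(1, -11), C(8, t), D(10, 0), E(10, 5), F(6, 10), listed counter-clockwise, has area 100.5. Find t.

The doubled signed area Σ (x_i y_{i+1} − x_{i+1} y_i) is linear in t.
With t=0 it equals 210; the coefficient of t is -9 (from the two edges through C).
So -9·t + 210 = 2·100.5 = 201 ⇒ t = 1.

1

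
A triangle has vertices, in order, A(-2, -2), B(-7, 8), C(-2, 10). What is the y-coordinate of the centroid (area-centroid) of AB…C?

16/3

Apply the shoelace formula. First the cross-terms c_i = x_i·y_{i+1} − x_{i+1}·y_i:
  -30, -54, 24  ⇒  2A = -60, A = -30.
Then Σ (y_i + y_{i+1})·c_i = -960, so ȳ = -960 / (6·(-30)) = 16/3.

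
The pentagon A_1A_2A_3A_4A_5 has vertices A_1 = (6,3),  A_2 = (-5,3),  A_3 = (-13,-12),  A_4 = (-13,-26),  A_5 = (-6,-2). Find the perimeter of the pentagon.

80

|A_1A_2| = √((-11)² + (0)²) = √121 = 11
|A_2A_3| = √((-8)² + (-15)²) = √289 = 17
|A_3A_4| = √((0)² + (-14)²) = √196 = 14
|A_4A_5| = √((7)² + (24)²) = √625 = 25
|A_5A_1| = √((12)² + (5)²) = √169 = 13
Perimeter = 11 + 17 + 14 + 25 + 13 = 80.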